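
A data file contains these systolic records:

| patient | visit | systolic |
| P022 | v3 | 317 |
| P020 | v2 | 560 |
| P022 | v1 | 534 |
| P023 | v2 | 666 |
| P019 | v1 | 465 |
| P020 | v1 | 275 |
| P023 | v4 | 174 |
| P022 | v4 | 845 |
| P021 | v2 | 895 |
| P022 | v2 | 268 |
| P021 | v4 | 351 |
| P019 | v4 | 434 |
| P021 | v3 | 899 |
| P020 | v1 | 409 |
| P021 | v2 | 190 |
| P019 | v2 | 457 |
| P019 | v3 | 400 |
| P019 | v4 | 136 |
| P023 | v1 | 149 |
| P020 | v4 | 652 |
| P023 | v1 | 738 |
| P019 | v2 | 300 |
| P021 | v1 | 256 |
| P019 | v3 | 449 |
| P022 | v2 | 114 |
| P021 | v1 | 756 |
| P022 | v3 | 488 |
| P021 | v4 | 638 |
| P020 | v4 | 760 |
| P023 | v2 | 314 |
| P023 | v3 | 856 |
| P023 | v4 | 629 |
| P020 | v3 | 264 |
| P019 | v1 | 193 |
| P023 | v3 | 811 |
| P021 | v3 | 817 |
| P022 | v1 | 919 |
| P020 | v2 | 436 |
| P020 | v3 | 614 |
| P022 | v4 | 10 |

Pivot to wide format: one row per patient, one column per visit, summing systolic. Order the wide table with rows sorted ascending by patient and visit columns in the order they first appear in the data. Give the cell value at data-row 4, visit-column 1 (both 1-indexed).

805

With rows sorted ascending by patient, row 4 is patient=P022. visit columns in first-appearance order: v3, v2, v1, v4; column 1 is v3.
Long rows with patient=P022, visit=v3: 317 + 488 = 805.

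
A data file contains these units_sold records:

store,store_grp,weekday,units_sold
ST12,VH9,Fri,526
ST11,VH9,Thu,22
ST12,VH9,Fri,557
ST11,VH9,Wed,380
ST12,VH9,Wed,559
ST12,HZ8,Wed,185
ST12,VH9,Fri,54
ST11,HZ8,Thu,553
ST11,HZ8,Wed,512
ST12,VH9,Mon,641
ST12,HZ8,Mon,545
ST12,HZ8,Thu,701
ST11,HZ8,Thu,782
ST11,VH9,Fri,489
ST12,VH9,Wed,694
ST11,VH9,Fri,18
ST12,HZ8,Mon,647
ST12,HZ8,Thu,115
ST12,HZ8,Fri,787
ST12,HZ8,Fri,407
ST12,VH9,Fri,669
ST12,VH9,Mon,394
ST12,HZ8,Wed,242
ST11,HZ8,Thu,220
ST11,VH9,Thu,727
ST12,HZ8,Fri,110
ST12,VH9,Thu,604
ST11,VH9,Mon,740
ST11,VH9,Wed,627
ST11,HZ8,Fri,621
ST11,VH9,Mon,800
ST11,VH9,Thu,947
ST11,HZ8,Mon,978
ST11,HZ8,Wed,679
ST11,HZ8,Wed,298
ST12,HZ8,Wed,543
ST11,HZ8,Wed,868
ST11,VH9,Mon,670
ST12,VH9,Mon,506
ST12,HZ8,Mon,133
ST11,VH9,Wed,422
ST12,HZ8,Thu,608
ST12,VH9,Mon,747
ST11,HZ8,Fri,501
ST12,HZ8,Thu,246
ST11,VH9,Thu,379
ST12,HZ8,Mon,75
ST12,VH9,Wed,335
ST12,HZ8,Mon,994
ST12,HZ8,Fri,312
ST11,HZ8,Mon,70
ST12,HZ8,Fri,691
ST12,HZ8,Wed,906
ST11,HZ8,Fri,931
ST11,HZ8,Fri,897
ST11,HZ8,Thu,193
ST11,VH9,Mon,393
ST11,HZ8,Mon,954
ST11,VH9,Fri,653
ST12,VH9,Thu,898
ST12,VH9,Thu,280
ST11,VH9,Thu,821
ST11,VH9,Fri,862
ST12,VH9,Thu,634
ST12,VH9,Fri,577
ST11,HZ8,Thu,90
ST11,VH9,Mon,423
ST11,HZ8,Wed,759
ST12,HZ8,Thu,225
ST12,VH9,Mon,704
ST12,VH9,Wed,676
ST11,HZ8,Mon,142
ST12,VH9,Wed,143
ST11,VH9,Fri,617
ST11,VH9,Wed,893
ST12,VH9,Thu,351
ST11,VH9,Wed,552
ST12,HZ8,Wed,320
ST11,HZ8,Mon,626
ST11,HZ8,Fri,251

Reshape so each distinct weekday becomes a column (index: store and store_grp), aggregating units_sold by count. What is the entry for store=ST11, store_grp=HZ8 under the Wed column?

5

Rows with store=ST11, store_grp=HZ8 and weekday=Wed: units_sold values are 512, 679, 298, 868, 759.
5 rows match — count = 5.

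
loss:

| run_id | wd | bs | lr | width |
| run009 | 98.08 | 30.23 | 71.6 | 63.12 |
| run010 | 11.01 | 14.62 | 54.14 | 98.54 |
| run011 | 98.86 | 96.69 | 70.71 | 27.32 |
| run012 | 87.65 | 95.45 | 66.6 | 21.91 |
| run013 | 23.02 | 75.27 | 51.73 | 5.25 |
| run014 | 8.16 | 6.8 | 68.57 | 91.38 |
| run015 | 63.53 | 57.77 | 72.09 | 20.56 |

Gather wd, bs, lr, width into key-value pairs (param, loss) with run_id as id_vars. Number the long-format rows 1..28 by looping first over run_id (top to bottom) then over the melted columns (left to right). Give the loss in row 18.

75.27

28 rows total (7 × 4). Row 18: index ⌊(18-1)/4⌋ = 4 into run_id → run013; (18-1) mod 4 = 1 into the melted columns → bs.
So row 18 is (run013, bs, 75.27); loss = 75.27.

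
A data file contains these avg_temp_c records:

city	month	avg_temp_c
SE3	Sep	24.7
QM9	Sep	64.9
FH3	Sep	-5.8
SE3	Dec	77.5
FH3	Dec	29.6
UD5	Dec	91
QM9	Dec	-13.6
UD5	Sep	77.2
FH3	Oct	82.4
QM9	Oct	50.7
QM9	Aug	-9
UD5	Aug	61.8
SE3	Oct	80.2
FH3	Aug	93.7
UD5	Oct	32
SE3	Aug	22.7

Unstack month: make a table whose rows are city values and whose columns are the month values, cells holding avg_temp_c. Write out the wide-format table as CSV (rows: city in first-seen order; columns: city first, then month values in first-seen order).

Columns: city plus the 4 distinct month values (Sep, Dec, Oct, Aug).
For example, row SE3 column Sep takes avg_temp_c=24.7 from the long row (SE3, Sep).

city,Sep,Dec,Oct,Aug
SE3,24.7,77.5,80.2,22.7
QM9,64.9,-13.6,50.7,-9
FH3,-5.8,29.6,82.4,93.7
UD5,77.2,91,32,61.8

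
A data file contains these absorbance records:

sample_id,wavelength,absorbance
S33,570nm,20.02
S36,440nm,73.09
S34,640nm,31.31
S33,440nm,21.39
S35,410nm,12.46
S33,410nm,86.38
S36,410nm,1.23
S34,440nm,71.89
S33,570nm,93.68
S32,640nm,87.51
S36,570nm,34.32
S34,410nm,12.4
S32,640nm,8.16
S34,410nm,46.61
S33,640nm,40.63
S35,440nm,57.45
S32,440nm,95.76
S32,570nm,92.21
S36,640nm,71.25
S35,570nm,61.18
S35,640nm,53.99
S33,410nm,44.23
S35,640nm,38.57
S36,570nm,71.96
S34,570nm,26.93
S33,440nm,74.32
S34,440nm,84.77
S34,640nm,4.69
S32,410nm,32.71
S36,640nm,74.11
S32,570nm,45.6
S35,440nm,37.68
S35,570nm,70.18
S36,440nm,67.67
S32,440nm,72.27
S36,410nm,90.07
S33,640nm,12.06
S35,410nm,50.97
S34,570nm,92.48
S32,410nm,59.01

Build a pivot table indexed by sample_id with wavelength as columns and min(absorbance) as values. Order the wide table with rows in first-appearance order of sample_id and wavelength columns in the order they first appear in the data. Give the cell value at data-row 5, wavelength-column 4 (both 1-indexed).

32.71

With rows in first-appearance order of sample_id, row 5 is sample_id=S32. wavelength columns in first-appearance order: 570nm, 440nm, 640nm, 410nm; column 4 is 410nm.
Long rows with sample_id=S32, wavelength=410nm: min(32.71, 59.01) = 32.71.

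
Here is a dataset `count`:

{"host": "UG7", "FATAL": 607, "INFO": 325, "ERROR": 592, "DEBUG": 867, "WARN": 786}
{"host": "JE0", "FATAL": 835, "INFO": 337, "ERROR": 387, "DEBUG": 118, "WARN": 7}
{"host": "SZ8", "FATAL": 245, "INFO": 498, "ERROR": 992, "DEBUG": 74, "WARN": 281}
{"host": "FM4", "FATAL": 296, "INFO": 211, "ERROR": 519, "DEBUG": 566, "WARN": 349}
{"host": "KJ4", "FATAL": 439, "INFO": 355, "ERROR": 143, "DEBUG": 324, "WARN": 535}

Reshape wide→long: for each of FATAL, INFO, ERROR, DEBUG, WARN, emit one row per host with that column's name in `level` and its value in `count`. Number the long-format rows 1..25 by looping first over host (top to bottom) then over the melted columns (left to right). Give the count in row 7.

25 rows total (5 × 5). Row 7: index ⌊(7-1)/5⌋ = 1 into host → JE0; (7-1) mod 5 = 1 into the melted columns → INFO.
So row 7 is (JE0, INFO, 337); count = 337.

337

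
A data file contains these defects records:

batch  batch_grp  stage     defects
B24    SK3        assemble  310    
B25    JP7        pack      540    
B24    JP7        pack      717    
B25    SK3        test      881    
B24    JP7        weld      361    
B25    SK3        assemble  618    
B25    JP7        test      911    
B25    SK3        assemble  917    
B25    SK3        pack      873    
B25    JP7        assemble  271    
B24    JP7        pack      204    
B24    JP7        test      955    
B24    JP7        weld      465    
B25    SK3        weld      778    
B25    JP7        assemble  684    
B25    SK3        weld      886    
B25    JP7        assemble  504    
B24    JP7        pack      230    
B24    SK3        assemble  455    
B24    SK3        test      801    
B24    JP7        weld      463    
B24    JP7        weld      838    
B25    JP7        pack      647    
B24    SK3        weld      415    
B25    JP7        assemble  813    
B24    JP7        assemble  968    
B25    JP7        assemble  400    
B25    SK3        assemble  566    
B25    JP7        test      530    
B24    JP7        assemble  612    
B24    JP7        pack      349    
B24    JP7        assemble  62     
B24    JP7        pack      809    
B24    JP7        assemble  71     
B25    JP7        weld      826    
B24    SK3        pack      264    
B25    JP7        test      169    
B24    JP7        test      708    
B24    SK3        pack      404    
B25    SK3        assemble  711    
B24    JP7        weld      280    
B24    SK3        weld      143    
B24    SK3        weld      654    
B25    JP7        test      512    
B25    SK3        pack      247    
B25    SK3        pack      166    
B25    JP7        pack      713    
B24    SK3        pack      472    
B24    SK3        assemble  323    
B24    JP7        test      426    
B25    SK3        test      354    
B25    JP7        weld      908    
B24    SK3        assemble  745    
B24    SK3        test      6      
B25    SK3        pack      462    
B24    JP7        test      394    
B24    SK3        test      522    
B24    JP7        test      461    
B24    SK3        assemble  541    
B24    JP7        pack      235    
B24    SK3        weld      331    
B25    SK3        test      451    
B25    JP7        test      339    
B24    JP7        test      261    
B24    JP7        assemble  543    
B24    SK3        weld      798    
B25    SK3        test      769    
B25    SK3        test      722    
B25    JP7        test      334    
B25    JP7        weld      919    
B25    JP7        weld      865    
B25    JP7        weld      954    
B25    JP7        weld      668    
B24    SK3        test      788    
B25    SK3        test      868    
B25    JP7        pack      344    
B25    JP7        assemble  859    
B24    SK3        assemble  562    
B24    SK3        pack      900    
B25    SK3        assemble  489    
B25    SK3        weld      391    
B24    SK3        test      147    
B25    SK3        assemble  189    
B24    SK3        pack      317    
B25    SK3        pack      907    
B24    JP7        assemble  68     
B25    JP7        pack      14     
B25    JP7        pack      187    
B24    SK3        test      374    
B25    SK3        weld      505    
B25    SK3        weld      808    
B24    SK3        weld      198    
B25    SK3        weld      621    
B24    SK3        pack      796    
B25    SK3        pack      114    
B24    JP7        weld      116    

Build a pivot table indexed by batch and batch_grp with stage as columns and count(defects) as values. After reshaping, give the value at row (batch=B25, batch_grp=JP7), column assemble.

6

Rows with batch=B25, batch_grp=JP7 and stage=assemble: defects values are 271, 684, 504, 813, 400, 859.
6 rows match — count = 6.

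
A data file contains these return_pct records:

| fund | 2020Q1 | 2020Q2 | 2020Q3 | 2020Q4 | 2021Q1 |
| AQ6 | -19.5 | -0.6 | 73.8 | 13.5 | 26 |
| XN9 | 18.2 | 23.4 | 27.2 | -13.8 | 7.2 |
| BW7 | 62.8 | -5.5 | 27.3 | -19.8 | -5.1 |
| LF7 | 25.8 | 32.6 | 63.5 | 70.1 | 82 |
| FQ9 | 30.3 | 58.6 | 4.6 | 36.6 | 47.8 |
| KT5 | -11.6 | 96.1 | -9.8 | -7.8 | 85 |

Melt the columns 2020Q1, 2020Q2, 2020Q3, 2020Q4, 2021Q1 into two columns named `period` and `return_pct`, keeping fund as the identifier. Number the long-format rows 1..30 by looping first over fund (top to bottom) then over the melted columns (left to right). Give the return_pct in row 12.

-5.5

30 rows total (6 × 5). Row 12: index ⌊(12-1)/5⌋ = 2 into fund → BW7; (12-1) mod 5 = 1 into the melted columns → 2020Q2.
So row 12 is (BW7, 2020Q2, -5.5); return_pct = -5.5.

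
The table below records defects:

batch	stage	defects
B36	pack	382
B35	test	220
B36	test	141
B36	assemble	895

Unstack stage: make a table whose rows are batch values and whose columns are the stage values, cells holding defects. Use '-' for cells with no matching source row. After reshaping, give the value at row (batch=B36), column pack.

The long row with batch=B36, stage=pack has defects=382.

382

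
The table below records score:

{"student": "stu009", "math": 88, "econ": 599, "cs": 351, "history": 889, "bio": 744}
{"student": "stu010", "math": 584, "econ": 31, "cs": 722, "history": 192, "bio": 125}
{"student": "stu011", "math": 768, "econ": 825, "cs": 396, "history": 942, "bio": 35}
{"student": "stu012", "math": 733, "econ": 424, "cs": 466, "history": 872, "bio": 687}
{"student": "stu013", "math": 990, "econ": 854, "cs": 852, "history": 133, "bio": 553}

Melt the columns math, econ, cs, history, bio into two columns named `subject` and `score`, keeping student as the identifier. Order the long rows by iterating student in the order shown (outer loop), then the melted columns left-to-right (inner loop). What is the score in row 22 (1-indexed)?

25 rows total (5 × 5). Row 22: index ⌊(22-1)/5⌋ = 4 into student → stu013; (22-1) mod 5 = 1 into the melted columns → econ.
So row 22 is (stu013, econ, 854); score = 854.

854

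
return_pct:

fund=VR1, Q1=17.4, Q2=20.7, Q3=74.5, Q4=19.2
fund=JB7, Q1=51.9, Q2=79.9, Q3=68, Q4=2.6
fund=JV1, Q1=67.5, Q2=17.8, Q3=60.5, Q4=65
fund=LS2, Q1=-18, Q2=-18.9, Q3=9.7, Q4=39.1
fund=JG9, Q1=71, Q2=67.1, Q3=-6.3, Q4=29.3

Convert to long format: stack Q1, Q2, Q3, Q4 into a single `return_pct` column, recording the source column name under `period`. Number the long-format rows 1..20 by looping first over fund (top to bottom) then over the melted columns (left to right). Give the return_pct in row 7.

68

20 rows total (5 × 4). Row 7: index ⌊(7-1)/4⌋ = 1 into fund → JB7; (7-1) mod 4 = 2 into the melted columns → Q3.
So row 7 is (JB7, Q3, 68); return_pct = 68.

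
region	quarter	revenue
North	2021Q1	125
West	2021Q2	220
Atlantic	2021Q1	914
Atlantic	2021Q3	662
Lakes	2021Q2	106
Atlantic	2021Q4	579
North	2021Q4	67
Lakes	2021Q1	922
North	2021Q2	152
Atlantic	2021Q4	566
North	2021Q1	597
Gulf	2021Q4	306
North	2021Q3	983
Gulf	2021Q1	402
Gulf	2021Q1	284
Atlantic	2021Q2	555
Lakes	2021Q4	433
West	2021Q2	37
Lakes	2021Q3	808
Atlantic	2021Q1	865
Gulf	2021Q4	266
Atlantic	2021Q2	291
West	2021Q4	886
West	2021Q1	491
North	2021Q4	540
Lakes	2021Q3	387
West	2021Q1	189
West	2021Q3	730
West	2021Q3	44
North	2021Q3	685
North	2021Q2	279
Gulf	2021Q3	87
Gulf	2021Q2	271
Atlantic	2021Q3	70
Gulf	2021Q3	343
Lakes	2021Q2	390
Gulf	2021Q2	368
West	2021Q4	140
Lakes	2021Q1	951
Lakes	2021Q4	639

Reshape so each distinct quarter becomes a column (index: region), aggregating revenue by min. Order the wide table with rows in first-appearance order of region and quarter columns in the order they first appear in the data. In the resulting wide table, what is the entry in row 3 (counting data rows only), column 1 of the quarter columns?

865

With rows in first-appearance order of region, row 3 is region=Atlantic. quarter columns in first-appearance order: 2021Q1, 2021Q2, 2021Q3, 2021Q4; column 1 is 2021Q1.
Long rows with region=Atlantic, quarter=2021Q1: min(914, 865) = 865.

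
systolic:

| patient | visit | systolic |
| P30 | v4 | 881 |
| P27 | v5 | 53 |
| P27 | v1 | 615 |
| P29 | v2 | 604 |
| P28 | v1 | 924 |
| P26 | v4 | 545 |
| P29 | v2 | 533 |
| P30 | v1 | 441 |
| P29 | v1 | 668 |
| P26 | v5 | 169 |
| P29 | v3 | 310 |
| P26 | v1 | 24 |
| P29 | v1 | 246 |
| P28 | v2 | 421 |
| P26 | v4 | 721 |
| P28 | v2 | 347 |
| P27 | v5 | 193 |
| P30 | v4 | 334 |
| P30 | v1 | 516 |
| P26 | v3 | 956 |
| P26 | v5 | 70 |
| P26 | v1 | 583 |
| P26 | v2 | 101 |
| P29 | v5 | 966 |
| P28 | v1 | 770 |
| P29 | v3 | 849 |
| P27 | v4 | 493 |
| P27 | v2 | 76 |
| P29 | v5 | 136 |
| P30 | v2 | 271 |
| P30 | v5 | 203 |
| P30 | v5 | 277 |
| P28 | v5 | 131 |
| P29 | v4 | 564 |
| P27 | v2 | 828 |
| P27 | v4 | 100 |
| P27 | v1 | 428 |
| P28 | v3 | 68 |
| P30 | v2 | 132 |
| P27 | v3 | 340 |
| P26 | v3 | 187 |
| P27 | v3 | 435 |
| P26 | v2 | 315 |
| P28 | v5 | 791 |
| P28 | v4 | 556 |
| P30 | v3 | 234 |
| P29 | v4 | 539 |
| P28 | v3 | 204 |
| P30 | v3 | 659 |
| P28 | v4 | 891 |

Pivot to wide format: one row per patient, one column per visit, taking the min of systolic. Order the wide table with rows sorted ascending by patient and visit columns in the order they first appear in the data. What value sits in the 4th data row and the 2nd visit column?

With rows sorted ascending by patient, row 4 is patient=P29. visit columns in first-appearance order: v4, v5, v1, v2, v3; column 2 is v5.
Long rows with patient=P29, visit=v5: min(966, 136) = 136.

136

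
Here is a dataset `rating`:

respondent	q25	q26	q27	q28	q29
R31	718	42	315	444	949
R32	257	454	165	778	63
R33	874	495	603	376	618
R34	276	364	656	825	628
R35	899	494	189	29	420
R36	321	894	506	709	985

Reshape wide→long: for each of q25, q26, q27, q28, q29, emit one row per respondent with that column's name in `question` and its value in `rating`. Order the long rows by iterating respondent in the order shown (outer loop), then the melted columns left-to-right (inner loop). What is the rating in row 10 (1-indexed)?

30 rows total (6 × 5). Row 10: index ⌊(10-1)/5⌋ = 1 into respondent → R32; (10-1) mod 5 = 4 into the melted columns → q29.
So row 10 is (R32, q29, 63); rating = 63.

63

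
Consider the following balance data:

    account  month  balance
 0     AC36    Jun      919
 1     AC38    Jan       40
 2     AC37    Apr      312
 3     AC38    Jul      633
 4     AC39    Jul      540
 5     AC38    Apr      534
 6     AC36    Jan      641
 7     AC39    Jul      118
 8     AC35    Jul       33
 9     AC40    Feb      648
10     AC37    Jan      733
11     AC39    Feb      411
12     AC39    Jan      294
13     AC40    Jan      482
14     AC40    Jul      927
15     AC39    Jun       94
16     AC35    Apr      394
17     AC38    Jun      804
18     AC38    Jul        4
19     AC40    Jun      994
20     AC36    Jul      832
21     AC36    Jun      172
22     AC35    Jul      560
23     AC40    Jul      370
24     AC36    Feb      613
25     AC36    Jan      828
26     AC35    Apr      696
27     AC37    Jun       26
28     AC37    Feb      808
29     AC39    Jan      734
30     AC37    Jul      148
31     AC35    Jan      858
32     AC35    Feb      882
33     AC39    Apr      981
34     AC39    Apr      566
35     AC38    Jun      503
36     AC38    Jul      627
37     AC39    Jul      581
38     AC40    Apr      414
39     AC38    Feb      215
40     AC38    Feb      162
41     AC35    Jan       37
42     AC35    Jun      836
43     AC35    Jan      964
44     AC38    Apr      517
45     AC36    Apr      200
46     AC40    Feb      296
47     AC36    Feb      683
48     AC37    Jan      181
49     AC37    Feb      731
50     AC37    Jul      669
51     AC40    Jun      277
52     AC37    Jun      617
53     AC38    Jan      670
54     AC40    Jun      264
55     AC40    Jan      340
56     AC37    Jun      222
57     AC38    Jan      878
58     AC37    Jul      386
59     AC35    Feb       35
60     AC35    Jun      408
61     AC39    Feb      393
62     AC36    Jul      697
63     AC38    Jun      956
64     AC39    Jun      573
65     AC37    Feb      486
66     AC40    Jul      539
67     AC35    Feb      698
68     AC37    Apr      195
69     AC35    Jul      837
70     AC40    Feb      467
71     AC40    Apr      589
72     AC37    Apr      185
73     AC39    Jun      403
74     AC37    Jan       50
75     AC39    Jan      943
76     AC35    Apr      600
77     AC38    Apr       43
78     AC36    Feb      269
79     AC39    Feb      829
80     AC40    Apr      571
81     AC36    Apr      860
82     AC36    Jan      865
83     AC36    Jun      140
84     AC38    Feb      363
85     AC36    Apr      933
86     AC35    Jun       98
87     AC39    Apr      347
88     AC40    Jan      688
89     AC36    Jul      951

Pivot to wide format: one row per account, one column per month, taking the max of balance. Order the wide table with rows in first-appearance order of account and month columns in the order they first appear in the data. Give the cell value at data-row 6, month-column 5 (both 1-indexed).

648

With rows in first-appearance order of account, row 6 is account=AC40. month columns in first-appearance order: Jun, Jan, Apr, Jul, Feb; column 5 is Feb.
Long rows with account=AC40, month=Feb: max(648, 296, 467) = 648.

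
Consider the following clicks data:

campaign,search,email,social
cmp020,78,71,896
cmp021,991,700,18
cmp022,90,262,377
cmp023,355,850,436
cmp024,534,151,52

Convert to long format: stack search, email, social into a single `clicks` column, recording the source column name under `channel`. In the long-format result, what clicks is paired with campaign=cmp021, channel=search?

Unpivoting turns each (campaign, wide-column) pair into one long row.
The wide cell at row cmp021, column search holds 991, so the long row (cmp021, search) has clicks=991.

991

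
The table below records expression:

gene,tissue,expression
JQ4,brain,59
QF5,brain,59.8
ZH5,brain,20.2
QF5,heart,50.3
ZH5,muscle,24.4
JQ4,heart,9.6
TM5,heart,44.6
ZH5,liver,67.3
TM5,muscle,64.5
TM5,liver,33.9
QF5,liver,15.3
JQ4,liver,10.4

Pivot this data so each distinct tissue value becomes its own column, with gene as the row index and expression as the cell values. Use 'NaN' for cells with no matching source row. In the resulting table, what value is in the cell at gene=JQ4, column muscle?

NaN

No long-format row has gene=JQ4 and tissue=muscle, so the cell is NaN.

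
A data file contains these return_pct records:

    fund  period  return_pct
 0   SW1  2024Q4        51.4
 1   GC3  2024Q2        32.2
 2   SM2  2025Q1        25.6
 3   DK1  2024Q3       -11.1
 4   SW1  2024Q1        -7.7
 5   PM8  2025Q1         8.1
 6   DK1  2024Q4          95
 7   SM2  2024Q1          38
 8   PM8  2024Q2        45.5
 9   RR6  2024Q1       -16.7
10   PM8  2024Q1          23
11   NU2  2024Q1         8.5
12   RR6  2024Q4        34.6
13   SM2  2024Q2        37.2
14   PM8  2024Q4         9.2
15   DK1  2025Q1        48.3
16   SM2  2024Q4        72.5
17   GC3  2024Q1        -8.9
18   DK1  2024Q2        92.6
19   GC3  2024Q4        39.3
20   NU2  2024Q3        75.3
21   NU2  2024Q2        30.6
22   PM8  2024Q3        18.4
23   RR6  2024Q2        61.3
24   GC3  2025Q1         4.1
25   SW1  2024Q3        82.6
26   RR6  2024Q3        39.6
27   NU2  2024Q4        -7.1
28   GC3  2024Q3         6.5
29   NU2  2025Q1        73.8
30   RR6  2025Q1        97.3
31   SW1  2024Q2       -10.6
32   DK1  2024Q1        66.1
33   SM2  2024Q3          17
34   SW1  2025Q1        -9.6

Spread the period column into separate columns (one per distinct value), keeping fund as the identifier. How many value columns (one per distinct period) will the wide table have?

5

5 distinct period values: 2024Q1, 2024Q2, 2024Q3, 2024Q4, 2025Q1.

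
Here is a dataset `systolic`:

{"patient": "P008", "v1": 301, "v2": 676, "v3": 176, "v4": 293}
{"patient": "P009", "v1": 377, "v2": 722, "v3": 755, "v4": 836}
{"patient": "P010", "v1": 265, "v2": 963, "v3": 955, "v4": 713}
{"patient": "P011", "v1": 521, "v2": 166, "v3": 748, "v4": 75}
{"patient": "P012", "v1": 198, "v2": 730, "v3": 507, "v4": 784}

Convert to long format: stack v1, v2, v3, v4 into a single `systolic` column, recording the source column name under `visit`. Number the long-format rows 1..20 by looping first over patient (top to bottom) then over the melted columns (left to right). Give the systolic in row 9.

20 rows total (5 × 4). Row 9: index ⌊(9-1)/4⌋ = 2 into patient → P010; (9-1) mod 4 = 0 into the melted columns → v1.
So row 9 is (P010, v1, 265); systolic = 265.

265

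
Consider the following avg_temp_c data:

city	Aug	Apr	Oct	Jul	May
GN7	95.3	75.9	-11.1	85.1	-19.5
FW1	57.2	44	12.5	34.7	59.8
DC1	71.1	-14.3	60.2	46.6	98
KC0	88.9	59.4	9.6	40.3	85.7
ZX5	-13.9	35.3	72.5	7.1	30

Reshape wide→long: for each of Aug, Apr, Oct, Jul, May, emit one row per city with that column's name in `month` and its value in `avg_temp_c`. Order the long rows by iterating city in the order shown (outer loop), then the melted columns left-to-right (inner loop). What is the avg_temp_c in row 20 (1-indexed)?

85.7

25 rows total (5 × 5). Row 20: index ⌊(20-1)/5⌋ = 3 into city → KC0; (20-1) mod 5 = 4 into the melted columns → May.
So row 20 is (KC0, May, 85.7); avg_temp_c = 85.7.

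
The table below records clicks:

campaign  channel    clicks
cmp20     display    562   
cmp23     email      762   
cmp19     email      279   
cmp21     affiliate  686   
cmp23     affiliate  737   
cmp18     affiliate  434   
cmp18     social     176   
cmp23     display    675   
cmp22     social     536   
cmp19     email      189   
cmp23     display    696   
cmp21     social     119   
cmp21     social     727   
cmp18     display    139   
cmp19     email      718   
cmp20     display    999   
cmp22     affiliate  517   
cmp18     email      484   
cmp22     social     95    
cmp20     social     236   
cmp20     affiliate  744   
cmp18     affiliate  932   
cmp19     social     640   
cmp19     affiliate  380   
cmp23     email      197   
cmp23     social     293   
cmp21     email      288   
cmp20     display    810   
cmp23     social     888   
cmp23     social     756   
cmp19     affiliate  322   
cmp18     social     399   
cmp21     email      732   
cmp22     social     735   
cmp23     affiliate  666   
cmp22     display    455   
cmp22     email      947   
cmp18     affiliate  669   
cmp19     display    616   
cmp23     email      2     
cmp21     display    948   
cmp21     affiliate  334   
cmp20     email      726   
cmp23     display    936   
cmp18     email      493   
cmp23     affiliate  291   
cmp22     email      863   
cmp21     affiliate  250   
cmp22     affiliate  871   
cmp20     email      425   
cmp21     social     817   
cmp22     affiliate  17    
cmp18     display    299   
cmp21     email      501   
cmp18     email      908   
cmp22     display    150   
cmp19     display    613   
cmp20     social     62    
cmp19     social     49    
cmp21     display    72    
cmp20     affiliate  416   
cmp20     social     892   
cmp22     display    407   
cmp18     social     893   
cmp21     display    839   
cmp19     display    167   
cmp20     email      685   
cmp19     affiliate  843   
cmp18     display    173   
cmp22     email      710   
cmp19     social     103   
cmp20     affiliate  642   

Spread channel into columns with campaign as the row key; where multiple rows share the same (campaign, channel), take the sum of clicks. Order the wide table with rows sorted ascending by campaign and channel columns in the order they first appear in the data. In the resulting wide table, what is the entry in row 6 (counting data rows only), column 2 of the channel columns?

961

With rows sorted ascending by campaign, row 6 is campaign=cmp23. channel columns in first-appearance order: display, email, affiliate, social; column 2 is email.
Long rows with campaign=cmp23, channel=email: 762 + 197 + 2 = 961.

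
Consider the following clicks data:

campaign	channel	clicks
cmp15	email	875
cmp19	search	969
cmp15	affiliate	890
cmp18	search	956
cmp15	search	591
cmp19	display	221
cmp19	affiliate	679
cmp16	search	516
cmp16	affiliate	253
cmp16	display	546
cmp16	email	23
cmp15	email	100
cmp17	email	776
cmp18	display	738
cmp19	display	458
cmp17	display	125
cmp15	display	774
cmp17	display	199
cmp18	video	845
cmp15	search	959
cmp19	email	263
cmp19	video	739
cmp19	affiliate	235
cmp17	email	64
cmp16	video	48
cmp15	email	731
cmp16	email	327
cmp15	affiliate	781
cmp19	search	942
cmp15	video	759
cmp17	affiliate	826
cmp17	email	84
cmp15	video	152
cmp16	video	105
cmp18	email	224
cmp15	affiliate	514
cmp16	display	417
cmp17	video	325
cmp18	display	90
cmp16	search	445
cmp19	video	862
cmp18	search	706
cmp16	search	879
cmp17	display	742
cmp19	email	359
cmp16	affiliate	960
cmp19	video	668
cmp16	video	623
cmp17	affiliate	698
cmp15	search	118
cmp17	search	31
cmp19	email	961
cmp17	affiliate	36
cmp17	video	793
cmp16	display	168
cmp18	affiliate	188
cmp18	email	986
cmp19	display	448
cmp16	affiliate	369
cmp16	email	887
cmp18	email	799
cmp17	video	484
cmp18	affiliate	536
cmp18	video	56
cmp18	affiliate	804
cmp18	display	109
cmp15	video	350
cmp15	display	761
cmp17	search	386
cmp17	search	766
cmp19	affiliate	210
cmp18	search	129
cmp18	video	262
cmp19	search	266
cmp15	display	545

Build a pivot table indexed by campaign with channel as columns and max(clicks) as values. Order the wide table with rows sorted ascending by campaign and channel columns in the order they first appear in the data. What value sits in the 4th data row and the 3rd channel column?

804

With rows sorted ascending by campaign, row 4 is campaign=cmp18. channel columns in first-appearance order: email, search, affiliate, display, video; column 3 is affiliate.
Long rows with campaign=cmp18, channel=affiliate: max(188, 536, 804) = 804.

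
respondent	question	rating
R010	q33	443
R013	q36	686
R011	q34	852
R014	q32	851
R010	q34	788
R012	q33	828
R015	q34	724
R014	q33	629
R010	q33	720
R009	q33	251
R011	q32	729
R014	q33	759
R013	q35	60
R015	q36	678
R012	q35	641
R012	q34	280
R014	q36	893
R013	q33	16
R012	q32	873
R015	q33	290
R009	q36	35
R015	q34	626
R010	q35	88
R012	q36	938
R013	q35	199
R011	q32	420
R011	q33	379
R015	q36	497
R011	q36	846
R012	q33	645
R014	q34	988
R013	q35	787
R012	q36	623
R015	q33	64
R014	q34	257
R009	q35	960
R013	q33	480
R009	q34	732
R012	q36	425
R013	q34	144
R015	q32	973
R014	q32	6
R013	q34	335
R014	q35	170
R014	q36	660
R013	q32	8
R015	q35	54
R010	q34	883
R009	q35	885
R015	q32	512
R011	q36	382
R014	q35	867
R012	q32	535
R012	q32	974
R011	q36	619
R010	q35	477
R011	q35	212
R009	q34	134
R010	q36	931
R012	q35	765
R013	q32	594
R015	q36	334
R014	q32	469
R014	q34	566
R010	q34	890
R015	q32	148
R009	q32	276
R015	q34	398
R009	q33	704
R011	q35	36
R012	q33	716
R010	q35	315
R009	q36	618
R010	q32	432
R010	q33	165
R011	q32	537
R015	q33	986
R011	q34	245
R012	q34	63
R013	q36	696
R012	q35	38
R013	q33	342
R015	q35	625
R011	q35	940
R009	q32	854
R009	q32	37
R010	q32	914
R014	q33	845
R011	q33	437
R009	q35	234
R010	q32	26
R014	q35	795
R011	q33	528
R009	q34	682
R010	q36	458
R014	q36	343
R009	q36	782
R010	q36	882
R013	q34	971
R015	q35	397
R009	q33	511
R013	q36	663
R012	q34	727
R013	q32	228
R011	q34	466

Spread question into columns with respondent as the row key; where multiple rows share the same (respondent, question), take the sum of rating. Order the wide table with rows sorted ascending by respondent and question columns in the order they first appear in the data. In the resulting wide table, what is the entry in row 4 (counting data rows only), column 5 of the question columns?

With rows sorted ascending by respondent, row 4 is respondent=R012. question columns in first-appearance order: q33, q36, q34, q32, q35; column 5 is q35.
Long rows with respondent=R012, question=q35: 641 + 765 + 38 = 1444.

1444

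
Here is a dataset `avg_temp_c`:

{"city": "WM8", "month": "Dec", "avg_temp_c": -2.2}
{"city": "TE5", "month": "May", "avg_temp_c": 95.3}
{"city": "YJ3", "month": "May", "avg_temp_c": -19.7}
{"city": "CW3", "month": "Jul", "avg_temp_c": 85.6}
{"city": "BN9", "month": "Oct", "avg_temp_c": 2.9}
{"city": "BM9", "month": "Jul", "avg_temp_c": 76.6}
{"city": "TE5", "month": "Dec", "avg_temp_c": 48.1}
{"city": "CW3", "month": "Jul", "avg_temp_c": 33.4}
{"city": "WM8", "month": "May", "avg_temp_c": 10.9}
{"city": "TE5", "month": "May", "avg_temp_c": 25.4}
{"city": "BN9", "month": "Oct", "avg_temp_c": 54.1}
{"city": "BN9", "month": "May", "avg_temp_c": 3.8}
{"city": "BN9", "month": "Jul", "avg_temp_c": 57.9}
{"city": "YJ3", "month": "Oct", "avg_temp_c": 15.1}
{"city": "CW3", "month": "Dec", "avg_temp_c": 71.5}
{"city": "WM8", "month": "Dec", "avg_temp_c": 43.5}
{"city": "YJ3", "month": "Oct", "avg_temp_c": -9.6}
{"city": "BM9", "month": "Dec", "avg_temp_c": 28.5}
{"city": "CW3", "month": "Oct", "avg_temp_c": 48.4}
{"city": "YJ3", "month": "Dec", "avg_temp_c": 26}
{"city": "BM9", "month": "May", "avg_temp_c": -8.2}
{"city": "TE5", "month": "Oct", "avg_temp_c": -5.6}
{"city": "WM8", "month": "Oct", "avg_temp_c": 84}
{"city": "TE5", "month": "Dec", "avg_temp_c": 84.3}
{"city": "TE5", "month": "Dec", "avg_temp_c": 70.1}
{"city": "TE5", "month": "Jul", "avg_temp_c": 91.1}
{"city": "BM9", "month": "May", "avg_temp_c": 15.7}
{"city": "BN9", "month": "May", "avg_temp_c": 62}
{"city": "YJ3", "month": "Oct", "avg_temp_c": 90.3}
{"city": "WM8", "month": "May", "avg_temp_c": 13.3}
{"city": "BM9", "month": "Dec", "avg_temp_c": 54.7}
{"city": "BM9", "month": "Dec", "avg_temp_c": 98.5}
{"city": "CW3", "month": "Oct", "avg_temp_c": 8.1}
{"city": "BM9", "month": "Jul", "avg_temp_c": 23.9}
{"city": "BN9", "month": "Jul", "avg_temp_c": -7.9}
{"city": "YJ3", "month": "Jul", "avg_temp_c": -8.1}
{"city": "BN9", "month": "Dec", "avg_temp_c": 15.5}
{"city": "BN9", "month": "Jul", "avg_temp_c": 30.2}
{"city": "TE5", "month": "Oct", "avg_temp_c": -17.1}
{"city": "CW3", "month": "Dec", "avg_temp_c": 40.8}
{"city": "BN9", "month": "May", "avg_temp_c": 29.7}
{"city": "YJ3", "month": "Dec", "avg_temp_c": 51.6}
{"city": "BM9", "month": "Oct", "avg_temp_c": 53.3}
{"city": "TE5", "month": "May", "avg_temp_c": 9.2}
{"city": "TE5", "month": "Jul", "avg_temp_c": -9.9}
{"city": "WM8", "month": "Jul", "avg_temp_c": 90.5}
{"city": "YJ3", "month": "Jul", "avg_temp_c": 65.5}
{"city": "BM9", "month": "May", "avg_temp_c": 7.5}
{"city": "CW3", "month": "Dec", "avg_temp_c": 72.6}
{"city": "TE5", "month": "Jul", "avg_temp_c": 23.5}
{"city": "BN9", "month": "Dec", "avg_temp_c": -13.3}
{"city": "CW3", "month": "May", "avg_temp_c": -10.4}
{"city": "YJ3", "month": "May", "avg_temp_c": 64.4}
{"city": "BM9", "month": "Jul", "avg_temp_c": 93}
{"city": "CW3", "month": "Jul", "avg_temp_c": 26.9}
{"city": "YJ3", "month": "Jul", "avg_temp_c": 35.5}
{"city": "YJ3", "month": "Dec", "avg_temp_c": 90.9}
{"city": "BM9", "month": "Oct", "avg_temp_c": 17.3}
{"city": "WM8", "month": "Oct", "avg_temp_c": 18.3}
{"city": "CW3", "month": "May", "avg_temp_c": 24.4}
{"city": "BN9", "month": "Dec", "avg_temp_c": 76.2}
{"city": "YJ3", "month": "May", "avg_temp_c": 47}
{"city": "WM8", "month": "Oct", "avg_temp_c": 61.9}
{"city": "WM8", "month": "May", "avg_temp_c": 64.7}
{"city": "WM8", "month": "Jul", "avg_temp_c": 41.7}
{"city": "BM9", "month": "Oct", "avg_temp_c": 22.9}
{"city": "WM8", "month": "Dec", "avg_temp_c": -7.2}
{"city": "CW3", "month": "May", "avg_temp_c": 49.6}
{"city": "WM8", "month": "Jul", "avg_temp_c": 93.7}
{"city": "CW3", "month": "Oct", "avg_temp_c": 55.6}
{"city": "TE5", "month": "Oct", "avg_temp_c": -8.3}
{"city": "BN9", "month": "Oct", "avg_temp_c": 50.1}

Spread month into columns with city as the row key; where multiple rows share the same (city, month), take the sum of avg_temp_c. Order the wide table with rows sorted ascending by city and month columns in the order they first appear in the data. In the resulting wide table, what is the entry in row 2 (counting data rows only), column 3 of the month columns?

With rows sorted ascending by city, row 2 is city=BN9. month columns in first-appearance order: Dec, May, Jul, Oct; column 3 is Jul.
Long rows with city=BN9, month=Jul: 57.9 + -7.9 + 30.2 = 80.2.

80.2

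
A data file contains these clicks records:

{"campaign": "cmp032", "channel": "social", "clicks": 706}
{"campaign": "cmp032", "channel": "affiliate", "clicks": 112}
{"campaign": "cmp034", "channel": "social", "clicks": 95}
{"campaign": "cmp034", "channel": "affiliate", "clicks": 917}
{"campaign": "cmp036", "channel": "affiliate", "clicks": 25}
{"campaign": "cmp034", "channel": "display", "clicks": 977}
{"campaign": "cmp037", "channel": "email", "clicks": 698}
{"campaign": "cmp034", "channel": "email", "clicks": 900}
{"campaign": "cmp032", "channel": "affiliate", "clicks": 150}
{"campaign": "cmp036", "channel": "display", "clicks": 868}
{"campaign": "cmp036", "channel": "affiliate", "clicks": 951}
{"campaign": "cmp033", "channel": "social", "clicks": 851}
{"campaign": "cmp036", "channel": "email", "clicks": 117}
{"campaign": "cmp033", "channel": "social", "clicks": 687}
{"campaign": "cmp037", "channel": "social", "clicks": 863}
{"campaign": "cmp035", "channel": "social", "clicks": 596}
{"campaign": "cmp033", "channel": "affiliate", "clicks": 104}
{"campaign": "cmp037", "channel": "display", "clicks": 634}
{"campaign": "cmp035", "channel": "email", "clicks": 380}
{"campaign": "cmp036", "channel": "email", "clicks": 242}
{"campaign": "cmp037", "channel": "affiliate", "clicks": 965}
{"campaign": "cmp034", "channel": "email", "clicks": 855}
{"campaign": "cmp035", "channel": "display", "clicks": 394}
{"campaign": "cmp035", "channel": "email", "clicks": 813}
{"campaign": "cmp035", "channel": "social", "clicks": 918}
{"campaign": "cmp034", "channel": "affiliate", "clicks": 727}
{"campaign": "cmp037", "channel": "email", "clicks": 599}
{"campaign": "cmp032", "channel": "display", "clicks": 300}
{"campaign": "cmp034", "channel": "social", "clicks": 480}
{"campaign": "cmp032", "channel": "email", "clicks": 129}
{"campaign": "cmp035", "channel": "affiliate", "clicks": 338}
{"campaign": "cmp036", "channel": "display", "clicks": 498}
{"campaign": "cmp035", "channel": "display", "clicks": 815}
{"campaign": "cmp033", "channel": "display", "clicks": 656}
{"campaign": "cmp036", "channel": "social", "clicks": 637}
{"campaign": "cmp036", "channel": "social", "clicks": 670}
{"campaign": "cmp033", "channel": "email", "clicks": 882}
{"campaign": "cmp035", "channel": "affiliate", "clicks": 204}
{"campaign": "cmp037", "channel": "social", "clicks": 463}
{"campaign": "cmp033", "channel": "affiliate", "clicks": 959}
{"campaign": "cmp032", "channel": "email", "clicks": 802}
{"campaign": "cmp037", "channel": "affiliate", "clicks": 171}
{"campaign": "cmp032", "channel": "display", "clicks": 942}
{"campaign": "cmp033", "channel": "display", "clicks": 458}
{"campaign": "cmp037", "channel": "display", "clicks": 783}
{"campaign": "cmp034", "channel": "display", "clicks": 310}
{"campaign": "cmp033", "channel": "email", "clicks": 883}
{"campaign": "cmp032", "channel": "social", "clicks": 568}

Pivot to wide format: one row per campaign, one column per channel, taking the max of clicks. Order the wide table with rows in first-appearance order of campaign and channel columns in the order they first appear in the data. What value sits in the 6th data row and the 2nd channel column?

With rows in first-appearance order of campaign, row 6 is campaign=cmp035. channel columns in first-appearance order: social, affiliate, display, email; column 2 is affiliate.
Long rows with campaign=cmp035, channel=affiliate: max(338, 204) = 338.

338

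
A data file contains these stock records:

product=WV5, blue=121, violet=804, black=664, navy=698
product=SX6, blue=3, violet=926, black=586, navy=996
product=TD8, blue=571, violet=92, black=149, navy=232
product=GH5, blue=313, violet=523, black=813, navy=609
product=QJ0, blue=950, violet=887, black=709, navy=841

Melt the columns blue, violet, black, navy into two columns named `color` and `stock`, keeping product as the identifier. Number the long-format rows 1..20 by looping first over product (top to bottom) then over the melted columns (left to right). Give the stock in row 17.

950

20 rows total (5 × 4). Row 17: index ⌊(17-1)/4⌋ = 4 into product → QJ0; (17-1) mod 4 = 0 into the melted columns → blue.
So row 17 is (QJ0, blue, 950); stock = 950.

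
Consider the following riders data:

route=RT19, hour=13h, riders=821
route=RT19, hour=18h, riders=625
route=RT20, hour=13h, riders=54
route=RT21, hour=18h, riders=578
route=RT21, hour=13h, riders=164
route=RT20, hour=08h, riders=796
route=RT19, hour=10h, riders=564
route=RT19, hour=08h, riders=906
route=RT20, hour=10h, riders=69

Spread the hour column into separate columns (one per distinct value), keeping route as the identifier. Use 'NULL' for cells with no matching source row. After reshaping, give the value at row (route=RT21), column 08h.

No long-format row has route=RT21 and hour=08h, so the cell is NULL.

NULL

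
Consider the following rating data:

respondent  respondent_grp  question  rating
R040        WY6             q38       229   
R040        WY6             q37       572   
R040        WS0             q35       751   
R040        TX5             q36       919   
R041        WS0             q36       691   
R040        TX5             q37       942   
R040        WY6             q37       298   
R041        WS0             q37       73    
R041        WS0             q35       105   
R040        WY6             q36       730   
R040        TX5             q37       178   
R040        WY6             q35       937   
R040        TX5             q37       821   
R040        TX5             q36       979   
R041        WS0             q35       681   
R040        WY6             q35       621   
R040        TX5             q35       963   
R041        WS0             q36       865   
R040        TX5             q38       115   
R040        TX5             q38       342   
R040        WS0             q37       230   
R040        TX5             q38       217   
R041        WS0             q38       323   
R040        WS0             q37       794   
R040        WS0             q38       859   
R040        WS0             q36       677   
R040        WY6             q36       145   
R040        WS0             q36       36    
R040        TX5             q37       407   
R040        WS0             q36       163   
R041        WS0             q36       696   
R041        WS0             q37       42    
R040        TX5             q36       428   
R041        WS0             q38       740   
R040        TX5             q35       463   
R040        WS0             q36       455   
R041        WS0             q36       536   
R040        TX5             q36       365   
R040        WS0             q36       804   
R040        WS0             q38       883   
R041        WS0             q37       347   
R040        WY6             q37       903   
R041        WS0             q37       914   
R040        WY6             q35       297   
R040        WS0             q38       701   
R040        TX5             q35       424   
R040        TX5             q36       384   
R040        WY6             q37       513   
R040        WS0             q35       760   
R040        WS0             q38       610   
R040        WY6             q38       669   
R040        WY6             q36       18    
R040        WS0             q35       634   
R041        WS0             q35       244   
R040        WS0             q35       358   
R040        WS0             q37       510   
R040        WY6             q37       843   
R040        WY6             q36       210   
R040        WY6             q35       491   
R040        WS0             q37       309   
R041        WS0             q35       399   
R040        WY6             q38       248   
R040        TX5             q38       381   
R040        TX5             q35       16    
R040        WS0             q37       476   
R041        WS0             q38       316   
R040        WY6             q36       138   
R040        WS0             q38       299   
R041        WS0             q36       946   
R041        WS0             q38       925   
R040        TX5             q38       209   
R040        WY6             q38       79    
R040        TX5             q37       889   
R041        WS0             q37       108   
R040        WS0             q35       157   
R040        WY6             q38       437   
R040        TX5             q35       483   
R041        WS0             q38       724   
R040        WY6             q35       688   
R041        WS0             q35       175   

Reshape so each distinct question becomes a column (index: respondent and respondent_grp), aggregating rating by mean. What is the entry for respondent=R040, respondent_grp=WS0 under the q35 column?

Rows with respondent=R040, respondent_grp=WS0 and question=q35: rating values are 751, 760, 634, 358, 157.
(751 + 760 + 634 + 358 + 157) / 5 = 532.

532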